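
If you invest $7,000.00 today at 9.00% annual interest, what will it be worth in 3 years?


Future value formula: FV = PV × (1 + r)^t
FV = $7,000.00 × (1 + 0.09)^3
FV = $7,000.00 × 1.295029
FV = $9,065.20

FV = PV × (1 + r)^t = $9,065.20


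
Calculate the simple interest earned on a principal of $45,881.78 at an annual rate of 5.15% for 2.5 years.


Simple interest formula: I = P × r × t
I = $45,881.78 × 0.0515 × 2.5
I = $5,907.28

I = P × r × t = $5,907.28


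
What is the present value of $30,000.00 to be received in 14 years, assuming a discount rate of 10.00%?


Present value formula: PV = FV / (1 + r)^t
PV = $30,000.00 / (1 + 0.1)^14
PV = $30,000.00 / 3.797498
PV = $7,899.94

PV = FV / (1 + r)^t = $7,899.94


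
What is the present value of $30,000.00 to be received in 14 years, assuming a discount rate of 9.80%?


Present value formula: PV = FV / (1 + r)^t
PV = $30,000.00 / (1 + 0.098)^14
PV = $30,000.00 / 3.701969
PV = $8,103.80

PV = FV / (1 + r)^t = $8,103.80


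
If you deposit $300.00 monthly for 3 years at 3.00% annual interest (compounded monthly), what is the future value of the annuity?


Future value of an ordinary annuity: FV = PMT × ((1 + r)^n − 1) / r
Monthly rate r = 0.03/12 = 0.0025, n = 36
FV = $300.00 × ((1 + 0.03/12)^36 − 1) / (0.03/12)
FV = $300.00 × 37.620560
FV = $11,286.17

FV = PMT × ((1+r)^n - 1)/r = $11,286.17


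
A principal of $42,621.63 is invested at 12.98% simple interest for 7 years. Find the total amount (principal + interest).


Total amount formula: A = P(1 + rt) = P + P·r·t
Interest: I = P × r × t = $42,621.63 × 0.1298 × 7 = $38,726.01
A = P + I = $42,621.63 + $38,726.01 = $81,347.64

A = P + I = P(1 + rt) = $81,347.64


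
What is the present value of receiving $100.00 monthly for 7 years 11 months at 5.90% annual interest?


Present value of an ordinary annuity: PV = PMT × (1 − (1 + r)^(−n)) / r
Monthly rate r = 0.059/12 ≈ 0.00491667, n = 95
PV = $100.00 × (1 − (1 + 0.059/12)^(−95)) / (0.059/12)
PV = $100.00 × 75.753424
PV = $7,575.34

PV = PMT × (1-(1+r)^(-n))/r = $7,575.34


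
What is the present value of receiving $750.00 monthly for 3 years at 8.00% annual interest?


Present value of an ordinary annuity: PV = PMT × (1 − (1 + r)^(−n)) / r
Monthly rate r = 0.08/12 ≈ 0.00666667, n = 36
PV = $750.00 × (1 − (1 + 0.08/12)^(−36)) / (0.08/12)
PV = $750.00 × 31.911806
PV = $23,933.85

PV = PMT × (1-(1+r)^(-n))/r = $23,933.85


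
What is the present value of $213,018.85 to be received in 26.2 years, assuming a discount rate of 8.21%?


Present value formula: PV = FV / (1 + r)^t
PV = $213,018.85 / (1 + 0.0821)^26.2
PV = $213,018.85 / 7.903251
PV = $26,953.32

PV = FV / (1 + r)^t = $26,953.32


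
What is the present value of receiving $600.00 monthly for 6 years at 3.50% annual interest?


Present value of an ordinary annuity: PV = PMT × (1 − (1 + r)^(−n)) / r
Monthly rate r = 0.035/12 ≈ 0.00291667, n = 72
PV = $600.00 × (1 − (1 + 0.035/12)^(−72)) / (0.035/12)
PV = $600.00 × 64.857585
PV = $38,914.55

PV = PMT × (1-(1+r)^(-n))/r = $38,914.55


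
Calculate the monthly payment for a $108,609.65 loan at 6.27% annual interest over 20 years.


Loan payment formula: PMT = PV × r / (1 − (1 + r)^(−n))
Monthly rate r = 0.0627/12 = 0.005225, n = 240 months
Denominator: 1 − (1 + 0.0627/12)^(−240) = 0.7137058
PMT = $108,609.65 × (0.0627/12) / 0.7137058
PMT = $795.13 per month

PMT = PV × r / (1-(1+r)^(-n)) = $795.13/month


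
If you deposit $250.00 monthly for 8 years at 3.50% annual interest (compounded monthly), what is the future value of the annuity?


Future value of an ordinary annuity: FV = PMT × ((1 + r)^n − 1) / r
Monthly rate r = 0.035/12 ≈ 0.00291667, n = 96
FV = $250.00 × ((1 + 0.035/12)^96 − 1) / (0.035/12)
FV = $250.00 × 110.602523
FV = $27,650.63

FV = PMT × ((1+r)^n - 1)/r = $27,650.63


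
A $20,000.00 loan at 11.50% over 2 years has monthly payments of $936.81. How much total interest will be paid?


Total paid over the life of the loan = PMT × n.
Total paid = $936.81 × 24 = $22,483.44
Total interest = total paid − principal = $22,483.44 − $20,000.00 = $2,483.44

Total interest = (PMT × n) - PV = $2,483.44


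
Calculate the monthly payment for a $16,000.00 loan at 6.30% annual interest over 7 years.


Loan payment formula: PMT = PV × r / (1 − (1 + r)^(−n))
Monthly rate r = 0.063/12 = 0.00525, n = 84 months
Denominator: 1 − (1 + 0.063/12)^(−84) = 0.355865
PMT = $16,000.00 × (0.063/12) / 0.355865
PMT = $236.04 per month

PMT = PV × r / (1-(1+r)^(-n)) = $236.04/month


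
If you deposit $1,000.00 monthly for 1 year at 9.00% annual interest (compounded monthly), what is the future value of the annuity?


Future value of an ordinary annuity: FV = PMT × ((1 + r)^n − 1) / r
Monthly rate r = 0.09/12 = 0.0075, n = 12
FV = $1,000.00 × ((1 + 0.09/12)^12 − 1) / (0.09/12)
FV = $1,000.00 × 12.507586
FV = $12,507.59

FV = PMT × ((1+r)^n - 1)/r = $12,507.59


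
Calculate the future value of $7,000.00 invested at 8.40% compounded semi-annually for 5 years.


Compound interest formula: A = P(1 + r/n)^(nt)
A = $7,000.00 × (1 + 0.084/2)^(2 × 5)
Growth factor: (1 + 0.084/2)^10 = 1.508958
A = $7,000.00 × 1.508958
A = $10,562.71

A = P(1 + r/n)^(nt) = $10,562.71


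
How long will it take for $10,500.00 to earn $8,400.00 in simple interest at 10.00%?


Rearrange the simple interest formula for t:
I = P × r × t  ⇒  t = I / (P × r)
t = $8,400.00 / ($10,500.00 × 0.1)
t = 8

t = I/(P×r) = 8 years


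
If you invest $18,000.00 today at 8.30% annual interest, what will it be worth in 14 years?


Future value formula: FV = PV × (1 + r)^t
FV = $18,000.00 × (1 + 0.083)^14
FV = $18,000.00 × 3.0535033
FV = $54,963.06

FV = PV × (1 + r)^t = $54,963.06


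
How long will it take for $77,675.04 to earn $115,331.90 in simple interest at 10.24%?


Rearrange the simple interest formula for t:
I = P × r × t  ⇒  t = I / (P × r)
t = $115,331.90 / ($77,675.04 × 0.1024)
t = 14.5

t = I/(P×r) = 14.5 years


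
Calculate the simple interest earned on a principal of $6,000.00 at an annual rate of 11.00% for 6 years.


Simple interest formula: I = P × r × t
I = $6,000.00 × 0.11 × 6
I = $3,960.00

I = P × r × t = $3,960.00


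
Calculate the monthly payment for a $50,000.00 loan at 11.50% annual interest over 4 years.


Loan payment formula: PMT = PV × r / (1 − (1 + r)^(−n))
Monthly rate r = 0.115/12 ≈ 0.00958333, n = 48 months
Denominator: 1 − (1 + 0.115/12)^(−48) = 0.367332
PMT = $50,000.00 × (0.115/12) / 0.367332
PMT = $1,304.45 per month

PMT = PV × r / (1-(1+r)^(-n)) = $1,304.45/month


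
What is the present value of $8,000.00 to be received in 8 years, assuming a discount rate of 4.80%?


Present value formula: PV = FV / (1 + r)^t
PV = $8,000.00 / (1 + 0.048)^8
PV = $8,000.00 / 1.455091
PV = $5,497.94

PV = FV / (1 + r)^t = $5,497.94


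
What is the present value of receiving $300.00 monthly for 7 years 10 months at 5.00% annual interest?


Present value of an ordinary annuity: PV = PMT × (1 − (1 + r)^(−n)) / r
Monthly rate r = 0.05/12 ≈ 0.00416667, n = 94
PV = $300.00 × (1 − (1 + 0.05/12)^(−94)) / (0.05/12)
PV = $300.00 × 77.644891
PV = $23,293.47

PV = PMT × (1-(1+r)^(-n))/r = $23,293.47


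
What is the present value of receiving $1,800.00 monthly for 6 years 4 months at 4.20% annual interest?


Present value of an ordinary annuity: PV = PMT × (1 − (1 + r)^(−n)) / r
Monthly rate r = 0.042/12 = 0.0035, n = 76
PV = $1,800.00 × (1 − (1 + 0.042/12)^(−76)) / (0.042/12)
PV = $1,800.00 × 66.629955
PV = $119,933.92

PV = PMT × (1-(1+r)^(-n))/r = $119,933.92


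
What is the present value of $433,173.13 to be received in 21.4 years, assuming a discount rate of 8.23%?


Present value formula: PV = FV / (1 + r)^t
PV = $433,173.13 / (1 + 0.0823)^21.4
PV = $433,173.13 / 5.4330023
PV = $79,729.97

PV = FV / (1 + r)^t = $79,729.97


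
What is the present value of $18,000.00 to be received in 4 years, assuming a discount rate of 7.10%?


Present value formula: PV = FV / (1 + r)^t
PV = $18,000.00 / (1 + 0.071)^4
PV = $18,000.00 / 1.315703
PV = $13,680.90

PV = FV / (1 + r)^t = $13,680.90


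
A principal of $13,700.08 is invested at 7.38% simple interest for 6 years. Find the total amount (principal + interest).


Total amount formula: A = P(1 + rt) = P + P·r·t
Interest: I = P × r × t = $13,700.08 × 0.0738 × 6 = $6,066.40
A = P + I = $13,700.08 + $6,066.40 = $19,766.48

A = P + I = P(1 + rt) = $19,766.48


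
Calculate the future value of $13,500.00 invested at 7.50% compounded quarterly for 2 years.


Compound interest formula: A = P(1 + r/n)^(nt)
A = $13,500.00 × (1 + 0.075/4)^(4 × 2)
Growth factor: (1 + 0.075/4)^8 = 1.1602217
A = $13,500.00 × 1.1602217
A = $15,662.99

A = P(1 + r/n)^(nt) = $15,662.99


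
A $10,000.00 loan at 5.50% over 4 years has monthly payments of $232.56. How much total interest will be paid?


Total paid over the life of the loan = PMT × n.
Total paid = $232.56 × 48 = $11,162.88
Total interest = total paid − principal = $11,162.88 − $10,000.00 = $1,162.88

Total interest = (PMT × n) - PV = $1,162.88


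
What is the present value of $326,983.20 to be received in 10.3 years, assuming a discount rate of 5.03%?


Present value formula: PV = FV / (1 + r)^t
PV = $326,983.20 / (1 + 0.0503)^10.3
PV = $326,983.20 / 1.657783
PV = $197,241.26

PV = FV / (1 + r)^t = $197,241.26


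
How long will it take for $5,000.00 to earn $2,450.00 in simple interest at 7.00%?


Rearrange the simple interest formula for t:
I = P × r × t  ⇒  t = I / (P × r)
t = $2,450.00 / ($5,000.00 × 0.07)
t = 7

t = I/(P×r) = 7 years


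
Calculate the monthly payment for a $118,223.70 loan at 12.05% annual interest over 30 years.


Loan payment formula: PMT = PV × r / (1 − (1 + r)^(−n))
Monthly rate r = 0.1205/12 ≈ 0.01004167, n = 360 months
Denominator: 1 − (1 + 0.1205/12)^(−360) = 0.972593
PMT = $118,223.70 × (0.1205/12) / 0.972593
PMT = $1,220.62 per month

PMT = PV × r / (1-(1+r)^(-n)) = $1,220.62/month


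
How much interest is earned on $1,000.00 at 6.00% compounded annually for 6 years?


Compound interest earned = final amount − principal.
A = P(1 + r/n)^(nt) = $1,000.00 × (1 + 0.06/1)^(1 × 6) = $1,418.52
Interest = A − P = $1,418.52 − $1,000.00 = $418.52

Interest = A - P = $418.52


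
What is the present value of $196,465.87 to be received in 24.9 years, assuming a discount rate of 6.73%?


Present value formula: PV = FV / (1 + r)^t
PV = $196,465.87 / (1 + 0.0673)^24.9
PV = $196,465.87 / 5.062139
PV = $38,810.84

PV = FV / (1 + r)^t = $38,810.84


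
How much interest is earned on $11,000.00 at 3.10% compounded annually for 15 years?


Compound interest earned = final amount − principal.
A = P(1 + r/n)^(nt) = $11,000.00 × (1 + 0.031/1)^(1 × 15) = $17,388.92
Interest = A − P = $17,388.92 − $11,000.00 = $6,388.92

Interest = A - P = $6,388.92


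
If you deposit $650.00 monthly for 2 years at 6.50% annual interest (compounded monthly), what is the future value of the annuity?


Future value of an ordinary annuity: FV = PMT × ((1 + r)^n − 1) / r
Monthly rate r = 0.065/12 ≈ 0.00541667, n = 24
FV = $650.00 × ((1 + 0.065/12)^24 − 1) / (0.065/12)
FV = $650.00 × 25.556111
FV = $16,611.47

FV = PMT × ((1+r)^n - 1)/r = $16,611.47


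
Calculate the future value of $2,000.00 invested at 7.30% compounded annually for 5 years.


Compound interest formula: A = P(1 + r/n)^(nt)
A = $2,000.00 × (1 + 0.073/1)^(1 × 5)
Growth factor: (1 + 0.073/1)^5 = 1.422324
A = $2,000.00 × 1.422324
A = $2,844.65

A = P(1 + r/n)^(nt) = $2,844.65


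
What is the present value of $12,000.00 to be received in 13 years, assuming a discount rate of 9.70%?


Present value formula: PV = FV / (1 + r)^t
PV = $12,000.00 / (1 + 0.097)^13
PV = $12,000.00 / 3.331856
PV = $3,601.60

PV = FV / (1 + r)^t = $3,601.60


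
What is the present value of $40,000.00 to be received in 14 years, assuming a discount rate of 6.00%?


Present value formula: PV = FV / (1 + r)^t
PV = $40,000.00 / (1 + 0.06)^14
PV = $40,000.00 / 2.260904
PV = $17,692.04

PV = FV / (1 + r)^t = $17,692.04


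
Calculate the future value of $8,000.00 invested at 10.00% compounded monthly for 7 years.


Compound interest formula: A = P(1 + r/n)^(nt)
A = $8,000.00 × (1 + 0.1/12)^(12 × 7)
Growth factor: (1 + 0.1/12)^84 = 2.007920
A = $8,000.00 × 2.007920
A = $16,063.36

A = P(1 + r/n)^(nt) = $16,063.36


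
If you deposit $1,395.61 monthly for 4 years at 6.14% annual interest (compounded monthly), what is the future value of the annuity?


Future value of an ordinary annuity: FV = PMT × ((1 + r)^n − 1) / r
Monthly rate r = 0.0614/12 ≈ 0.00511667, n = 48
FV = $1,395.61 × ((1 + 0.0614/12)^48 − 1) / (0.0614/12)
FV = $1,395.61 × 54.251697
FV = $75,714.21

FV = PMT × ((1+r)^n - 1)/r = $75,714.21


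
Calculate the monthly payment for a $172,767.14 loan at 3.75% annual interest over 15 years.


Loan payment formula: PMT = PV × r / (1 − (1 + r)^(−n))
Monthly rate r = 0.0375/12 = 0.003125, n = 180 months
Denominator: 1 − (1 + 0.0375/12)^(−180) = 0.429717
PMT = $172,767.14 × (0.0375/12) / 0.429717
PMT = $1,256.40 per month

PMT = PV × r / (1-(1+r)^(-n)) = $1,256.40/month


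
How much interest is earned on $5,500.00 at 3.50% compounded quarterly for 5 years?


Compound interest earned = final amount − principal.
A = P(1 + r/n)^(nt) = $5,500.00 × (1 + 0.035/4)^(4 × 5) = $6,546.87
Interest = A − P = $6,546.87 − $5,500.00 = $1,046.87

Interest = A - P = $1,046.87


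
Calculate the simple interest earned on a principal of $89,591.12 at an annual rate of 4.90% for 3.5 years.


Simple interest formula: I = P × r × t
I = $89,591.12 × 0.049 × 3.5
I = $15,364.88

I = P × r × t = $15,364.88


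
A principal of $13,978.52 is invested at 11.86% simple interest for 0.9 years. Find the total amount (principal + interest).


Total amount formula: A = P(1 + rt) = P + P·r·t
Interest: I = P × r × t = $13,978.52 × 0.1186 × 0.9 = $1,492.07
A = P + I = $13,978.52 + $1,492.07 = $15,470.59

A = P + I = P(1 + rt) = $15,470.59


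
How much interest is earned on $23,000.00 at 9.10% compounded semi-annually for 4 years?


Compound interest earned = final amount − principal.
A = P(1 + r/n)^(nt) = $23,000.00 × (1 + 0.091/2)^(2 × 4) = $32,833.72
Interest = A − P = $32,833.72 − $23,000.00 = $9,833.72

Interest = A - P = $9,833.72


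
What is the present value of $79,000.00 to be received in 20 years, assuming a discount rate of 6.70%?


Present value formula: PV = FV / (1 + r)^t
PV = $79,000.00 / (1 + 0.067)^20
PV = $79,000.00 / 3.658376
PV = $21,594.28

PV = FV / (1 + r)^t = $21,594.28


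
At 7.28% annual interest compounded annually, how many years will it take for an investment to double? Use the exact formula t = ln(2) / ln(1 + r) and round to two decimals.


Doubling condition: (1 + r)^t = 2
Take ln of both sides: t × ln(1 + r) = ln(2)
t = ln(2) / ln(1 + r)
t = 0.693147 / 0.070272
t = 9.86

t = ln(2) / ln(1 + r) = 9.86 years


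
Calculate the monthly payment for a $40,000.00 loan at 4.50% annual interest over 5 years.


Loan payment formula: PMT = PV × r / (1 − (1 + r)^(−n))
Monthly rate r = 0.045/12 = 0.00375, n = 60 months
Denominator: 1 − (1 + 0.045/12)^(−60) = 0.201148
PMT = $40,000.00 × (0.045/12) / 0.201148
PMT = $745.72 per month

PMT = PV × r / (1-(1+r)^(-n)) = $745.72/month


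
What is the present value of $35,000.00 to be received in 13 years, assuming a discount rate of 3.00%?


Present value formula: PV = FV / (1 + r)^t
PV = $35,000.00 / (1 + 0.03)^13
PV = $35,000.00 / 1.4685337
PV = $23,833.30

PV = FV / (1 + r)^t = $23,833.30


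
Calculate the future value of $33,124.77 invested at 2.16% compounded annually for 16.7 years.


Compound interest formula: A = P(1 + r/n)^(nt)
A = $33,124.77 × (1 + 0.0216/1)^(1 × 16.7)
Growth factor: (1 + 0.0216/1)^16.7 = 1.4288636
A = $33,124.77 × 1.4288636
A = $47,330.78

A = P(1 + r/n)^(nt) = $47,330.78


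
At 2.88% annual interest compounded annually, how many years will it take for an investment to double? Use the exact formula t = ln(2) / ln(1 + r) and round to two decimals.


Doubling condition: (1 + r)^t = 2
Take ln of both sides: t × ln(1 + r) = ln(2)
t = ln(2) / ln(1 + r)
t = 0.693147 / 0.028393
t = 24.41

t = ln(2) / ln(1 + r) = 24.41 years


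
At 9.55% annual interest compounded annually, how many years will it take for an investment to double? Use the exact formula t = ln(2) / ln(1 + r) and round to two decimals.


Doubling condition: (1 + r)^t = 2
Take ln of both sides: t × ln(1 + r) = ln(2)
t = ln(2) / ln(1 + r)
t = 0.693147 / 0.091211
t = 7.60

t = ln(2) / ln(1 + r) = 7.60 years


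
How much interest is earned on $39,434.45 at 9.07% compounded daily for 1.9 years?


Compound interest earned = final amount − principal.
A = P(1 + r/n)^(nt) = $39,434.45 × (1 + 0.0907/365)^(365 × 1.9) = $46,849.88
Interest = A − P = $46,849.88 − $39,434.45 = $7,415.43

Interest = A - P = $7,415.43


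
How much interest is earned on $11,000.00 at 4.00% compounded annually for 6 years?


Compound interest earned = final amount − principal.
A = P(1 + r/n)^(nt) = $11,000.00 × (1 + 0.04/1)^(1 × 6) = $13,918.51
Interest = A − P = $13,918.51 − $11,000.00 = $2,918.51

Interest = A - P = $2,918.51


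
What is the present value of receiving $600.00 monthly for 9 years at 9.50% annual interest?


Present value of an ordinary annuity: PV = PMT × (1 − (1 + r)^(−n)) / r
Monthly rate r = 0.095/12 ≈ 0.00791667, n = 108
PV = $600.00 × (1 − (1 + 0.095/12)^(−108)) / (0.095/12)
PV = $600.00 × 72.414648
PV = $43,448.79

PV = PMT × (1-(1+r)^(-n))/r = $43,448.79


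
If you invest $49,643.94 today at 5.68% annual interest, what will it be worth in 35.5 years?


Future value formula: FV = PV × (1 + r)^t
FV = $49,643.94 × (1 + 0.0568)^35.5
FV = $49,643.94 × 7.1079533
FV = $352,866.81

FV = PV × (1 + r)^t = $352,866.81


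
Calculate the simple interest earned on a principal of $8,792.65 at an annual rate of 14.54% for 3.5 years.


Simple interest formula: I = P × r × t
I = $8,792.65 × 0.1454 × 3.5
I = $4,474.58

I = P × r × t = $4,474.58


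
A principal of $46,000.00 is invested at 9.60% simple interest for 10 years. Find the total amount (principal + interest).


Total amount formula: A = P(1 + rt) = P + P·r·t
Interest: I = P × r × t = $46,000.00 × 0.096 × 10 = $44,160.00
A = P + I = $46,000.00 + $44,160.00 = $90,160.00

A = P + I = P(1 + rt) = $90,160.00


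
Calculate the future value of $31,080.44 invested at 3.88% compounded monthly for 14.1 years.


Compound interest formula: A = P(1 + r/n)^(nt)
A = $31,080.44 × (1 + 0.0388/12)^(12 × 14.1)
Growth factor: (1 + 0.0388/12)^169.2 = 1.7266748
A = $31,080.44 × 1.7266748
A = $53,665.81

A = P(1 + r/n)^(nt) = $53,665.81


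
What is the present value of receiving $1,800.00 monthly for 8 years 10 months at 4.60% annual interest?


Present value of an ordinary annuity: PV = PMT × (1 − (1 + r)^(−n)) / r
Monthly rate r = 0.046/12 ≈ 0.00383333, n = 106
PV = $1,800.00 × (1 − (1 + 0.046/12)^(−106)) / (0.046/12)
PV = $1,800.00 × 86.972417
PV = $156,550.35

PV = PMT × (1-(1+r)^(-n))/r = $156,550.35


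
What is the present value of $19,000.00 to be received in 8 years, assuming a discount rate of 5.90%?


Present value formula: PV = FV / (1 + r)^t
PV = $19,000.00 / (1 + 0.059)^8
PV = $19,000.00 / 1.5818587
PV = $12,011.19

PV = FV / (1 + r)^t = $12,011.19


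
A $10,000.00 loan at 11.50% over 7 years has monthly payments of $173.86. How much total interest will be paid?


Total paid over the life of the loan = PMT × n.
Total paid = $173.86 × 84 = $14,604.24
Total interest = total paid − principal = $14,604.24 − $10,000.00 = $4,604.24

Total interest = (PMT × n) - PV = $4,604.24


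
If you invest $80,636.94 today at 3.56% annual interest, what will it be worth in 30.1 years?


Future value formula: FV = PV × (1 + r)^t
FV = $80,636.94 × (1 + 0.0356)^30.1
FV = $80,636.94 × 2.8660282
FV = $231,107.74

FV = PV × (1 + r)^t = $231,107.74


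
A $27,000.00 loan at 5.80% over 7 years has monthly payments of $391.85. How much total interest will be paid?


Total paid over the life of the loan = PMT × n.
Total paid = $391.85 × 84 = $32,915.40
Total interest = total paid − principal = $32,915.40 − $27,000.00 = $5,915.40

Total interest = (PMT × n) - PV = $5,915.40


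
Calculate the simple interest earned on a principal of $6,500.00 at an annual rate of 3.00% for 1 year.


Simple interest formula: I = P × r × t
I = $6,500.00 × 0.03 × 1
I = $195.00

I = P × r × t = $195.00


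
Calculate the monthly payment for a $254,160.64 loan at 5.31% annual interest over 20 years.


Loan payment formula: PMT = PV × r / (1 − (1 + r)^(−n))
Monthly rate r = 0.0531/12 = 0.004425, n = 240 months
Denominator: 1 − (1 + 0.0531/12)^(−240) = 0.653425
PMT = $254,160.64 × (0.0531/12) / 0.653425
PMT = $1,721.18 per month

PMT = PV × r / (1-(1+r)^(-n)) = $1,721.18/month


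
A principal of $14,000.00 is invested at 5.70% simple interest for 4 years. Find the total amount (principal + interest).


Total amount formula: A = P(1 + rt) = P + P·r·t
Interest: I = P × r × t = $14,000.00 × 0.057 × 4 = $3,192.00
A = P + I = $14,000.00 + $3,192.00 = $17,192.00

A = P + I = P(1 + rt) = $17,192.00


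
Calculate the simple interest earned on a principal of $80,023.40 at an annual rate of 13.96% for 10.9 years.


Simple interest formula: I = P × r × t
I = $80,023.40 × 0.1396 × 10.9
I = $121,766.81

I = P × r × t = $121,766.81


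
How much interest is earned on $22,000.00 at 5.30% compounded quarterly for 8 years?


Compound interest earned = final amount − principal.
A = P(1 + r/n)^(nt) = $22,000.00 × (1 + 0.053/4)^(4 × 8) = $33,523.88
Interest = A − P = $33,523.88 − $22,000.00 = $11,523.88

Interest = A - P = $11,523.88


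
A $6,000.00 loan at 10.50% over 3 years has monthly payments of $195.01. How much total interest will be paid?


Total paid over the life of the loan = PMT × n.
Total paid = $195.01 × 36 = $7,020.36
Total interest = total paid − principal = $7,020.36 − $6,000.00 = $1,020.36

Total interest = (PMT × n) - PV = $1,020.36


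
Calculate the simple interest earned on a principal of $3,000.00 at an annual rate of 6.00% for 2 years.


Simple interest formula: I = P × r × t
I = $3,000.00 × 0.06 × 2
I = $360.00

I = P × r × t = $360.00


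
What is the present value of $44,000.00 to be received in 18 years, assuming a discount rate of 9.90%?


Present value formula: PV = FV / (1 + r)^t
PV = $44,000.00 / (1 + 0.099)^18
PV = $44,000.00 / 5.469636
PV = $8,044.41

PV = FV / (1 + r)^t = $8,044.41


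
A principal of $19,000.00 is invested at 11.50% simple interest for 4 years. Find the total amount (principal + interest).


Total amount formula: A = P(1 + rt) = P + P·r·t
Interest: I = P × r × t = $19,000.00 × 0.115 × 4 = $8,740.00
A = P + I = $19,000.00 + $8,740.00 = $27,740.00

A = P + I = P(1 + rt) = $27,740.00


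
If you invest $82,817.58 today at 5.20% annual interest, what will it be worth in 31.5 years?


Future value formula: FV = PV × (1 + r)^t
FV = $82,817.58 × (1 + 0.052)^31.5
FV = $82,817.58 × 4.9373715
FV = $408,901.16

FV = PV × (1 + r)^t = $408,901.16


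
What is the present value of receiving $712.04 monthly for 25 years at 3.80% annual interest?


Present value of an ordinary annuity: PV = PMT × (1 − (1 + r)^(−n)) / r
Monthly rate r = 0.038/12 ≈ 0.00316667, n = 300
PV = $712.04 × (1 − (1 + 0.038/12)^(−300)) / (0.038/12)
PV = $712.04 × 193.477277
PV = $137,763.56

PV = PMT × (1-(1+r)^(-n))/r = $137,763.56


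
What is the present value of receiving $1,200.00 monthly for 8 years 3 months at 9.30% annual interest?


Present value of an ordinary annuity: PV = PMT × (1 − (1 + r)^(−n)) / r
Monthly rate r = 0.093/12 = 0.00775, n = 99
PV = $1,200.00 × (1 − (1 + 0.093/12)^(−99)) / (0.093/12)
PV = $1,200.00 × 68.946655
PV = $82,735.99

PV = PMT × (1-(1+r)^(-n))/r = $82,735.99


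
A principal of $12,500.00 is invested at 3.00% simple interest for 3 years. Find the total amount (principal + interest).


Total amount formula: A = P(1 + rt) = P + P·r·t
Interest: I = P × r × t = $12,500.00 × 0.03 × 3 = $1,125.00
A = P + I = $12,500.00 + $1,125.00 = $13,625.00

A = P + I = P(1 + rt) = $13,625.00


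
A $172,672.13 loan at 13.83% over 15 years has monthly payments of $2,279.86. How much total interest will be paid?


Total paid over the life of the loan = PMT × n.
Total paid = $2,279.86 × 180 = $410,374.80
Total interest = total paid − principal = $410,374.80 − $172,672.13 = $237,702.67

Total interest = (PMT × n) - PV = $237,702.67


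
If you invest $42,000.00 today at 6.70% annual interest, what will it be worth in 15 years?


Future value formula: FV = PV × (1 + r)^t
FV = $42,000.00 × (1 + 0.067)^15
FV = $42,000.00 × 2.6452474
FV = $111,100.39

FV = PV × (1 + r)^t = $111,100.39


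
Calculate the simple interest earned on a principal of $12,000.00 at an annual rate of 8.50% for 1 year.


Simple interest formula: I = P × r × t
I = $12,000.00 × 0.085 × 1
I = $1,020.00

I = P × r × t = $1,020.00


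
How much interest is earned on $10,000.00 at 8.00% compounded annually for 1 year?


Compound interest earned = final amount − principal.
A = P(1 + r/n)^(nt) = $10,000.00 × (1 + 0.08/1)^(1 × 1) = $10,800.00
Interest = A − P = $10,800.00 − $10,000.00 = $800.00

Interest = A - P = $800.00


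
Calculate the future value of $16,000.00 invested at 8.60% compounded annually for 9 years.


Compound interest formula: A = P(1 + r/n)^(nt)
A = $16,000.00 × (1 + 0.086/1)^(1 × 9)
Growth factor: (1 + 0.086/1)^9 = 2.101205
A = $16,000.00 × 2.101205
A = $33,619.28

A = P(1 + r/n)^(nt) = $33,619.28


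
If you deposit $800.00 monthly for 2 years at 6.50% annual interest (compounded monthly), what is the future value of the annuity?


Future value of an ordinary annuity: FV = PMT × ((1 + r)^n − 1) / r
Monthly rate r = 0.065/12 ≈ 0.00541667, n = 24
FV = $800.00 × ((1 + 0.065/12)^24 − 1) / (0.065/12)
FV = $800.00 × 25.556111
FV = $20,444.89

FV = PMT × ((1+r)^n - 1)/r = $20,444.89


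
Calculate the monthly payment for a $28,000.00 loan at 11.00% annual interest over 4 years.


Loan payment formula: PMT = PV × r / (1 − (1 + r)^(−n))
Monthly rate r = 0.11/12 ≈ 0.00916667, n = 48 months
Denominator: 1 − (1 + 0.11/12)^(−48) = 0.3546714
PMT = $28,000.00 × (0.11/12) / 0.3546714
PMT = $723.67 per month

PMT = PV × r / (1-(1+r)^(-n)) = $723.67/month


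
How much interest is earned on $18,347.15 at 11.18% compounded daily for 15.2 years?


Compound interest earned = final amount − principal.
A = P(1 + r/n)^(nt) = $18,347.15 × (1 + 0.1118/365)^(365 × 15.2) = $100,340.97
Interest = A − P = $100,340.97 − $18,347.15 = $81,993.82

Interest = A - P = $81,993.82


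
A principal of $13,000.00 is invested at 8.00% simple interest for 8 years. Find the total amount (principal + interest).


Total amount formula: A = P(1 + rt) = P + P·r·t
Interest: I = P × r × t = $13,000.00 × 0.08 × 8 = $8,320.00
A = P + I = $13,000.00 + $8,320.00 = $21,320.00

A = P + I = P(1 + rt) = $21,320.00


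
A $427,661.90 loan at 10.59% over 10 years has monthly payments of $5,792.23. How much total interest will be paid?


Total paid over the life of the loan = PMT × n.
Total paid = $5,792.23 × 120 = $695,067.60
Total interest = total paid − principal = $695,067.60 − $427,661.90 = $267,405.70

Total interest = (PMT × n) - PV = $267,405.70


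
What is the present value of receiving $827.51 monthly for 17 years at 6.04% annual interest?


Present value of an ordinary annuity: PV = PMT × (1 − (1 + r)^(−n)) / r
Monthly rate r = 0.0604/12 ≈ 0.00503333, n = 204
PV = $827.51 × (1 − (1 + 0.0604/12)^(−204)) / (0.0604/12)
PV = $827.51 × 127.336130
PV = $105,371.92

PV = PMT × (1-(1+r)^(-n))/r = $105,371.92


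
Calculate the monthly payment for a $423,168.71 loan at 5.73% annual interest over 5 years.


Loan payment formula: PMT = PV × r / (1 − (1 + r)^(−n))
Monthly rate r = 0.0573/12 = 0.004775, n = 60 months
Denominator: 1 − (1 + 0.0573/12)^(−60) = 0.248601
PMT = $423,168.71 × (0.0573/12) / 0.248601
PMT = $8,128.01 per month

PMT = PV × r / (1-(1+r)^(-n)) = $8,128.01/month


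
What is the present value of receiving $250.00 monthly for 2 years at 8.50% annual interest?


Present value of an ordinary annuity: PV = PMT × (1 − (1 + r)^(−n)) / r
Monthly rate r = 0.085/12 ≈ 0.00708333, n = 24
PV = $250.00 × (1 − (1 + 0.085/12)^(−24)) / (0.085/12)
PV = $250.00 × 21.999453
PV = $5,499.86

PV = PMT × (1-(1+r)^(-n))/r = $5,499.86


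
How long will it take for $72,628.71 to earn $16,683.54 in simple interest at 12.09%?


Rearrange the simple interest formula for t:
I = P × r × t  ⇒  t = I / (P × r)
t = $16,683.54 / ($72,628.71 × 0.1209)
t = 1.9

t = I/(P×r) = 1.9 years


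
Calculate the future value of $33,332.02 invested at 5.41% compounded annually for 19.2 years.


Compound interest formula: A = P(1 + r/n)^(nt)
A = $33,332.02 × (1 + 0.0541/1)^(1 × 19.2)
Growth factor: (1 + 0.0541/1)^19.2 = 2.749988
A = $33,332.02 × 2.749988
A = $91,662.66

A = P(1 + r/n)^(nt) = $91,662.66


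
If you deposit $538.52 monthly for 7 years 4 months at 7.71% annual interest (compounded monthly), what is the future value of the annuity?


Future value of an ordinary annuity: FV = PMT × ((1 + r)^n − 1) / r
Monthly rate r = 0.0771/12 = 0.006425, n = 88
FV = $538.52 × ((1 + 0.0771/12)^88 − 1) / (0.0771/12)
FV = $538.52 × 117.816523
FV = $63,446.55

FV = PMT × ((1+r)^n - 1)/r = $63,446.55


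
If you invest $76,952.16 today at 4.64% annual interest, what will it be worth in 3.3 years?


Future value formula: FV = PV × (1 + r)^t
FV = $76,952.16 × (1 + 0.0464)^3.3
FV = $76,952.16 × 1.16145533
FV = $89,376.50

FV = PV × (1 + r)^t = $89,376.50


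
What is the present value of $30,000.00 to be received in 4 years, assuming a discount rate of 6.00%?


Present value formula: PV = FV / (1 + r)^t
PV = $30,000.00 / (1 + 0.06)^4
PV = $30,000.00 / 1.262477
PV = $23,762.81

PV = FV / (1 + r)^t = $23,762.81


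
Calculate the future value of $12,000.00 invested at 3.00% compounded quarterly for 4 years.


Compound interest formula: A = P(1 + r/n)^(nt)
A = $12,000.00 × (1 + 0.03/4)^(4 × 4)
Growth factor: (1 + 0.03/4)^16 = 1.1269921
A = $12,000.00 × 1.1269921
A = $13,523.91

A = P(1 + r/n)^(nt) = $13,523.91


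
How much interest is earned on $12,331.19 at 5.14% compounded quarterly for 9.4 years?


Compound interest earned = final amount − principal.
A = P(1 + r/n)^(nt) = $12,331.19 × (1 + 0.0514/4)^(4 × 9.4) = $19,929.76
Interest = A − P = $19,929.76 − $12,331.19 = $7,598.57

Interest = A - P = $7,598.57


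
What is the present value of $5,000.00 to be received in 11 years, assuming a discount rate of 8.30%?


Present value formula: PV = FV / (1 + r)^t
PV = $5,000.00 / (1 + 0.083)^11
PV = $5,000.00 / 2.403881
PV = $2,079.97

PV = FV / (1 + r)^t = $2,079.97


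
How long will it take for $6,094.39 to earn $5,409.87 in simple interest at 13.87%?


Rearrange the simple interest formula for t:
I = P × r × t  ⇒  t = I / (P × r)
t = $5,409.87 / ($6,094.39 × 0.1387)
t = 6.4

t = I/(P×r) = 6.4 years


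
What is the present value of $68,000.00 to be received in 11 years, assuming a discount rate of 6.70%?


Present value formula: PV = FV / (1 + r)^t
PV = $68,000.00 / (1 + 0.067)^11
PV = $68,000.00 / 2.0408384
PV = $33,319.64

PV = FV / (1 + r)^t = $33,319.64


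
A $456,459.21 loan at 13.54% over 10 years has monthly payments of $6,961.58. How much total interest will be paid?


Total paid over the life of the loan = PMT × n.
Total paid = $6,961.58 × 120 = $835,389.60
Total interest = total paid − principal = $835,389.60 − $456,459.21 = $378,930.39

Total interest = (PMT × n) - PV = $378,930.39


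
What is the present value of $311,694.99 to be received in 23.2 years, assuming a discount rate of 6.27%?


Present value formula: PV = FV / (1 + r)^t
PV = $311,694.99 / (1 + 0.0627)^23.2
PV = $311,694.99 / 4.099471
PV = $76,032.98

PV = FV / (1 + r)^t = $76,032.98


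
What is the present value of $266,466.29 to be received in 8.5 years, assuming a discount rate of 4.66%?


Present value formula: PV = FV / (1 + r)^t
PV = $266,466.29 / (1 + 0.0466)^8.5
PV = $266,466.29 / 1.4727743
PV = $180,928.12

PV = FV / (1 + r)^t = $180,928.12


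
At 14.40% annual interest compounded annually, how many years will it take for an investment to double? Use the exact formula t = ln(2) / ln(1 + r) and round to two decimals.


Doubling condition: (1 + r)^t = 2
Take ln of both sides: t × ln(1 + r) = ln(2)
t = ln(2) / ln(1 + r)
t = 0.693147 / 0.134531
t = 5.15

t = ln(2) / ln(1 + r) = 5.15 years


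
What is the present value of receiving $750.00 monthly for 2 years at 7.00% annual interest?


Present value of an ordinary annuity: PV = PMT × (1 − (1 + r)^(−n)) / r
Monthly rate r = 0.07/12 ≈ 0.00583333, n = 24
PV = $750.00 × (1 − (1 + 0.07/12)^(−24)) / (0.07/12)
PV = $750.00 × 22.335099
PV = $16,751.32

PV = PMT × (1-(1+r)^(-n))/r = $16,751.32


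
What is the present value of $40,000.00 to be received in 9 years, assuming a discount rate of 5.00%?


Present value formula: PV = FV / (1 + r)^t
PV = $40,000.00 / (1 + 0.05)^9
PV = $40,000.00 / 1.551328
PV = $25,784.36

PV = FV / (1 + r)^t = $25,784.36


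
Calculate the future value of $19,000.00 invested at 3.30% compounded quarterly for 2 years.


Compound interest formula: A = P(1 + r/n)^(nt)
A = $19,000.00 × (1 + 0.033/4)^(4 × 2)
Growth factor: (1 + 0.033/4)^8 = 1.0679375
A = $19,000.00 × 1.0679375
A = $20,290.81

A = P(1 + r/n)^(nt) = $20,290.81


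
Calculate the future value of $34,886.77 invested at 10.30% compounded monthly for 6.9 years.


Compound interest formula: A = P(1 + r/n)^(nt)
A = $34,886.77 × (1 + 0.103/12)^(12 × 6.9)
Growth factor: (1 + 0.103/12)^82.8 = 2.029252
A = $34,886.77 × 2.029252
A = $70,794.05

A = P(1 + r/n)^(nt) = $70,794.05


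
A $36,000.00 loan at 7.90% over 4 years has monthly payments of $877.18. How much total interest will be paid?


Total paid over the life of the loan = PMT × n.
Total paid = $877.18 × 48 = $42,104.64
Total interest = total paid − principal = $42,104.64 − $36,000.00 = $6,104.64

Total interest = (PMT × n) - PV = $6,104.64


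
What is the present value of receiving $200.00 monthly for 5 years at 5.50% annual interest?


Present value of an ordinary annuity: PV = PMT × (1 − (1 + r)^(−n)) / r
Monthly rate r = 0.055/12 ≈ 0.00458333, n = 60
PV = $200.00 × (1 − (1 + 0.055/12)^(−60)) / (0.055/12)
PV = $200.00 × 52.352835
PV = $10,470.57

PV = PMT × (1-(1+r)^(-n))/r = $10,470.57


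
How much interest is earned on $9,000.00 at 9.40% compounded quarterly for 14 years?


Compound interest earned = final amount − principal.
A = P(1 + r/n)^(nt) = $9,000.00 × (1 + 0.094/4)^(4 × 14) = $33,049.28
Interest = A − P = $33,049.28 − $9,000.00 = $24,049.28

Interest = A - P = $24,049.28


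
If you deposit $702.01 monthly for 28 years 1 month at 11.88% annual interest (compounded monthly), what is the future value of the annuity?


Future value of an ordinary annuity: FV = PMT × ((1 + r)^n − 1) / r
Monthly rate r = 0.1188/12 = 0.0099, n = 337
FV = $702.01 × ((1 + 0.1188/12)^337 − 1) / (0.1188/12)
FV = $702.01 × 2692.667185
FV = $1,890,279.29

FV = PMT × ((1+r)^n - 1)/r = $1,890,279.29


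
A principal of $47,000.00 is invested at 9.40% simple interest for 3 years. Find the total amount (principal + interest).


Total amount formula: A = P(1 + rt) = P + P·r·t
Interest: I = P × r × t = $47,000.00 × 0.094 × 3 = $13,254.00
A = P + I = $47,000.00 + $13,254.00 = $60,254.00

A = P + I = P(1 + rt) = $60,254.00


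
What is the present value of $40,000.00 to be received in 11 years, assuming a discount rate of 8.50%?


Present value formula: PV = FV / (1 + r)^t
PV = $40,000.00 / (1 + 0.085)^11
PV = $40,000.00 / 2.453167
PV = $16,305.45

PV = FV / (1 + r)^t = $16,305.45


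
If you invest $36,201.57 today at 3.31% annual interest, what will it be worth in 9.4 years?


Future value formula: FV = PV × (1 + r)^t
FV = $36,201.57 × (1 + 0.0331)^9.4
FV = $36,201.57 × 1.358120
FV = $49,166.08

FV = PV × (1 + r)^t = $49,166.08


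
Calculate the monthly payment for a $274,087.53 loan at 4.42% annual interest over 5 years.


Loan payment formula: PMT = PV × r / (1 − (1 + r)^(−n))
Monthly rate r = 0.0442/12 ≈ 0.00368333, n = 60 months
Denominator: 1 − (1 + 0.0442/12)^(−60) = 0.197958
PMT = $274,087.53 × (0.0442/12) / 0.197958
PMT = $5,099.85 per month

PMT = PV × r / (1-(1+r)^(-n)) = $5,099.85/month


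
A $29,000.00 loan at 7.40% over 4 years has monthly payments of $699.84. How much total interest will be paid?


Total paid over the life of the loan = PMT × n.
Total paid = $699.84 × 48 = $33,592.32
Total interest = total paid − principal = $33,592.32 − $29,000.00 = $4,592.32

Total interest = (PMT × n) - PV = $4,592.32


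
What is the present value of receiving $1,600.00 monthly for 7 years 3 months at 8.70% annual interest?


Present value of an ordinary annuity: PV = PMT × (1 − (1 + r)^(−n)) / r
Monthly rate r = 0.087/12 = 0.00725, n = 87
PV = $1,600.00 × (1 − (1 + 0.087/12)^(−87)) / (0.087/12)
PV = $1,600.00 × 64.357948
PV = $102,972.72

PV = PMT × (1-(1+r)^(-n))/r = $102,972.72


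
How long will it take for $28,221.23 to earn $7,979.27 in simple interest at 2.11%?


Rearrange the simple interest formula for t:
I = P × r × t  ⇒  t = I / (P × r)
t = $7,979.27 / ($28,221.23 × 0.0211)
t = 13.4

t = I/(P×r) = 13.4 years


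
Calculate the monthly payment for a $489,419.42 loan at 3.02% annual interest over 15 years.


Loan payment formula: PMT = PV × r / (1 − (1 + r)^(−n))
Monthly rate r = 0.0302/12 ≈ 0.00251667, n = 180 months
Denominator: 1 − (1 + 0.0302/12)^(−180) = 0.363920
PMT = $489,419.42 × (0.0302/12) / 0.363920
PMT = $3,384.55 per month

PMT = PV × r / (1-(1+r)^(-n)) = $3,384.55/month


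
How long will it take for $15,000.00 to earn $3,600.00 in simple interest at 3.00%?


Rearrange the simple interest formula for t:
I = P × r × t  ⇒  t = I / (P × r)
t = $3,600.00 / ($15,000.00 × 0.03)
t = 8

t = I/(P×r) = 8 years


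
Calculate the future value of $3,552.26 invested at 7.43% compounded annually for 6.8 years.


Compound interest formula: A = P(1 + r/n)^(nt)
A = $3,552.26 × (1 + 0.0743/1)^(1 × 6.8)
Growth factor: (1 + 0.0743/1)^6.8 = 1.627998
A = $3,552.26 × 1.627998
A = $5,783.07

A = P(1 + r/n)^(nt) = $5,783.07


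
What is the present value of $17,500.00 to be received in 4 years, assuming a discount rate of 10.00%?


Present value formula: PV = FV / (1 + r)^t
PV = $17,500.00 / (1 + 0.1)^4
PV = $17,500.00 / 1.464100
PV = $11,952.74

PV = FV / (1 + r)^t = $11,952.74


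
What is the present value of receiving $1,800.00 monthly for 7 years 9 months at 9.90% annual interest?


Present value of an ordinary annuity: PV = PMT × (1 − (1 + r)^(−n)) / r
Monthly rate r = 0.099/12 = 0.00825, n = 93
PV = $1,800.00 × (1 − (1 + 0.099/12)^(−93)) / (0.099/12)
PV = $1,800.00 × 64.757357
PV = $116,563.24

PV = PMT × (1-(1+r)^(-n))/r = $116,563.24
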